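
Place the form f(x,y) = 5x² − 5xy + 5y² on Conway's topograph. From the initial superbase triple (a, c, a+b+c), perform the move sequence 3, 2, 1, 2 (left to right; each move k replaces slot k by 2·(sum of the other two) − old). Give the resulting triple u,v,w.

start (5,5,5) = (f(1,0),f(0,1),f(1,1))
replace slot 3: 2·(5+5) − 5 = 15 → (5,5,15)
replace slot 2: 2·(5+15) − 5 = 35 → (5,35,15)
replace slot 1: 2·(35+15) − 5 = 95 → (95,35,15)
replace slot 2: 2·(95+15) − 35 = 185 → (95,185,15)

95,185,15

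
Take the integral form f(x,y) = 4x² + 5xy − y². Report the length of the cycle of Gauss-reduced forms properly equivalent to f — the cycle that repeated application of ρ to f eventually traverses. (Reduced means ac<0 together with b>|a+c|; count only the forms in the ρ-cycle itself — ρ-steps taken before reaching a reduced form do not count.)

D = 41, ⌊√D⌋ = 6
river: ρ → (-1,5,4)
river: ρ → (4,3,-2)
river: ρ → (-2,5,2)
river: ρ → (2,3,-4)
river: ρ → (-4,5,1)
river: ρ → (1,5,-4)
river: ρ → (-4,3,2)
river: ρ → (2,5,-2)
river: ρ → (-2,3,4)
river: ρ → (4,5,-1)
ρ-cycle length = 10 (tail of 0 descent steps not counted)

10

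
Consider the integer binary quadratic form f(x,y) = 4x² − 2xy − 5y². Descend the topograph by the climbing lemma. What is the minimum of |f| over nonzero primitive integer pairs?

descent: ρ → (-5,2,4)  [lands on river]
river: ρ → (4,6,-3)
river: ρ → (-3,6,4)
river: ρ → (4,2,-5)
river: ρ → (-5,8,1)
river: ρ → (1,8,-5)
closes: descent 1, river 6
min |a| on river = 1

1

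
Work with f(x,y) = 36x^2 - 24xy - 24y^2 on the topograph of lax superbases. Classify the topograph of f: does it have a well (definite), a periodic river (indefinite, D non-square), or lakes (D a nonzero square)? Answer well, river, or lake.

D = b²−4ac = (-24)² − 4·36·(-24) = 4032
D > 0 non-square ⇒ indefinite ⇒ periodic river

river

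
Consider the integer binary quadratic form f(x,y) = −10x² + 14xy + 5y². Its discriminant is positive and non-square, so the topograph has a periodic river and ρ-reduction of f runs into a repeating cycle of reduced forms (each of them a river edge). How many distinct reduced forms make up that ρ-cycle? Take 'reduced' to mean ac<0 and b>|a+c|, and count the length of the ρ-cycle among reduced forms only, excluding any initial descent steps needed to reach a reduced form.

D = 396, ⌊√D⌋ = 19
river: ρ → (5,16,-7)
river: ρ → (-7,12,9)
river: ρ → (9,6,-10)
river: ρ → (-10,14,5)
ρ-cycle length = 4 (tail of 0 descent steps not counted)

4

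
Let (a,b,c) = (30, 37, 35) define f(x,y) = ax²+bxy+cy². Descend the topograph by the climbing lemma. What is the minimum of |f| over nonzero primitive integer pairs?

translate: b→-23 (≡37 mod 60), so (30,37,35)→(30,-23,28)
flip: (30,-23,28)→(28,23,30)
reduced (well bottom): (28,23,30) with a≤c, −a<b≤a
well minimum = a = 28

28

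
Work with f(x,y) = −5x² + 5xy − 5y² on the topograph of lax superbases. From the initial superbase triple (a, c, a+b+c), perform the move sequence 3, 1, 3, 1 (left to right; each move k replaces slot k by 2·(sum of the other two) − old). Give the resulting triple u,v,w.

start (-5,-5,-5) = (f(1,0),f(0,1),f(1,1))
replace slot 3: 2·((-5)+(-5)) − (-5) = -15 → (-5,-5,-15)
replace slot 1: 2·((-5)+(-15)) − (-5) = -35 → (-35,-5,-15)
replace slot 3: 2·((-35)+(-5)) − (-15) = -65 → (-35,-5,-65)
replace slot 1: 2·((-5)+(-65)) − (-35) = -105 → (-105,-5,-65)

-105,-5,-65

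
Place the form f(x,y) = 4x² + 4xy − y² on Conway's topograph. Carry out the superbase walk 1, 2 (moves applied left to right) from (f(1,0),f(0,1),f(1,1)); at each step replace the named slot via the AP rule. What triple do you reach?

start (4,-1,7) = (f(1,0),f(0,1),f(1,1))
replace slot 1: 2·((-1)+7) − 4 = 8 → (8,-1,7)
replace slot 2: 2·(8+7) − (-1) = 31 → (8,31,7)

8,31,7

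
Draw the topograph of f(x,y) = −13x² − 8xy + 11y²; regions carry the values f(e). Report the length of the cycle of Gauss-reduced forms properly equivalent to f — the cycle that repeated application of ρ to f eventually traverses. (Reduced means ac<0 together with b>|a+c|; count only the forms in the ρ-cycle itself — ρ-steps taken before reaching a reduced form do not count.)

D = 636, ⌊√D⌋ = 25
descent: ρ → (11,8,-13)  [lands on river]
river: ρ → (-13,18,6)
river: ρ → (6,18,-13)
river: ρ → (-13,8,11)
river: ρ → (11,14,-10)
river: ρ → (-10,6,15)
river: ρ → (15,24,-1)
river: ρ → (-1,24,15)
river: ρ → (15,6,-10)
river: ρ → (-10,14,11)
ρ-cycle length = 10 (tail of 1 descent step not counted)

10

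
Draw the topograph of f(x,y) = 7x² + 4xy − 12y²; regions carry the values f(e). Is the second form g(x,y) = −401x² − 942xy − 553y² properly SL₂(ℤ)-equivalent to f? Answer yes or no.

D₁ = 352, D₂ = 352
river cycle of f (length 6): (7, 18, -1), (-1, 18, 7), (7, 10, -9), (-9, 8, 8), (8, 8, -9), (-9, 10, 7)
river cycle of g (length 6): (7, 18, -1), (-1, 18, 7), (7, 10, -9), (-9, 8, 8), (8, 8, -9), (-9, 10, 7)
cycles coincide ⇒ equivalent

yes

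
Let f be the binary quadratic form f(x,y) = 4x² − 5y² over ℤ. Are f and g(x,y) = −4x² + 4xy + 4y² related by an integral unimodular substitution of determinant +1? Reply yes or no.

D₁ = 80, D₂ = 80
river cycle of f (length 2): (4, 8, -1), (-1, 8, 4)
river cycle of g (length 2): (4, 4, -4), (-4, 4, 4)
cycles differ ⇒ inequivalent

no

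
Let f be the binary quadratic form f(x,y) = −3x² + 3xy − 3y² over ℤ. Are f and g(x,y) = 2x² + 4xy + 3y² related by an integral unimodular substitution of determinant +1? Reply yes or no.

D₁ = -27, D₂ = -8
discriminants differ ⇒ not SL₂(ℤ)-equivalent

no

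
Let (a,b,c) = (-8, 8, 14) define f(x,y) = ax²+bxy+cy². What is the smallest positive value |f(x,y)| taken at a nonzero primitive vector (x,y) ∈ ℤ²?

river: ρ → (14,20,-2)
river: ρ → (-2,20,14)
river: ρ → (14,8,-8)
river: ρ → (-8,8,14)
closes: descent 0, river 4
min |a| on river = 2

2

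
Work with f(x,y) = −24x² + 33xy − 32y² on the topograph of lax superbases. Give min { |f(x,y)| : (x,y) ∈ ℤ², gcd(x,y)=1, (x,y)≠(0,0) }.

translate: b→15 (≡-33 mod 48), so (24,-33,32)→(24,15,23)
flip: (24,15,23)→(23,-15,24)
reduced (well bottom): (23,-15,24) with a≤c, −a<b≤a
well minimum |f| = |-23| = 23 (negative-definite)

23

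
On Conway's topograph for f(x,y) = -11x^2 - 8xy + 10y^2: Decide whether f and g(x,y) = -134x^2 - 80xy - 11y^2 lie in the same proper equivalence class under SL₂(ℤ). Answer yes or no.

D₁ = 504, D₂ = 504
river cycle of f (length 10): (10, 8, -11), (-11, 14, 7), (7, 14, -11), (-11, 8, 10), (10, 12, -9), (-9, 6, 13), (13, 20, -2), (-2, 20, 13), (13, 6, -9), (-9, 12, 10)
river cycle of g (length 10): (-11, 14, 7), (7, 14, -11), (-11, 8, 10), (10, 12, -9), (-9, 6, 13), (13, 20, -2), (-2, 20, 13), (13, 6, -9), (-9, 12, 10), (10, 8, -11)
cycles coincide ⇒ equivalent

yes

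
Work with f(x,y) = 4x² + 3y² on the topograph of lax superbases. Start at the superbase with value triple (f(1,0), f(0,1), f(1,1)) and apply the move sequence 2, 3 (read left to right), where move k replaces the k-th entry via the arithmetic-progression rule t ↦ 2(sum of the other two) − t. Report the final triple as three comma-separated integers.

start (4,3,7) = (f(1,0),f(0,1),f(1,1))
replace slot 2: 2·(4+7) − 3 = 19 → (4,19,7)
replace slot 3: 2·(4+19) − 7 = 39 → (4,19,39)

4,19,39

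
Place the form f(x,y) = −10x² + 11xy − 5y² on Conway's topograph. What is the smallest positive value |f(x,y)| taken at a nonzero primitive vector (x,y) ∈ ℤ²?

translate: b→9 (≡-11 mod 20), so (10,-11,5)→(10,9,4)
flip: (10,9,4)→(4,-9,10)
translate: b→-1 (≡-9 mod 8), so (4,-9,10)→(4,-1,5)
reduced (well bottom): (4,-1,5) with a≤c, −a<b≤a
well minimum |f| = |-4| = 4 (negative-definite)

4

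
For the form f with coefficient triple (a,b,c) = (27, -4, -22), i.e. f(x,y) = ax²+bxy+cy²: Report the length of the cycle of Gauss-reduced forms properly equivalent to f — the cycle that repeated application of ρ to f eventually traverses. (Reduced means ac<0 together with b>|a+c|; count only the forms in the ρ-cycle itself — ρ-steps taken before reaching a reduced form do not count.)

D = 2392, ⌊√D⌋ = 48
descent: ρ → (-22,48,1)  [lands on river]
river: ρ → (1,48,-22)
river: ρ → (-22,40,9)
river: ρ → (9,32,-38)
river: ρ → (-38,44,3)
river: ρ → (3,46,-23)
river: ρ → (-23,46,3)
river: ρ → (3,44,-38)
river: ρ → (-38,32,9)
river: ρ → (9,40,-22)
ρ-cycle length = 10 (tail of 1 descent step not counted)

10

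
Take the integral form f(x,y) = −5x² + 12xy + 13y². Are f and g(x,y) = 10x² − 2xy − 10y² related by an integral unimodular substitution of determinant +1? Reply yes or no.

D₁ = 404, D₂ = 404
river cycle of f (length 6): (13, 14, -4), (-4, 18, 5), (5, 12, -13), (-13, 14, 4), (4, 18, -5), (-5, 12, 13)
river cycle of g (length 6): (-10, 2, 10), (10, 18, -2), (-2, 18, 10), (10, 2, -10), (-10, 18, 2), (2, 18, -10)
cycles differ ⇒ inequivalent

no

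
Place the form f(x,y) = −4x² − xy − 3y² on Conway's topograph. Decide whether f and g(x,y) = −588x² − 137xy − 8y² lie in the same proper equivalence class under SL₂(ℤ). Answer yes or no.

D₁ = -47, D₂ = -47
f is negative-definite; reduce −f:
−f: flip: (4,1,3)→(3,-1,4)
−f: reduced (well bottom): (3,-1,4) with a≤c, −a<b≤a
flip sign back: reduced form of f is (-3,1,-4)
g is negative-definite; reduce −g:
−g: flip: (588,137,8)→(8,-137,588)
−g: translate: b→7 (≡-137 mod 16), so (8,-137,588)→(8,7,3)
−g: flip: (8,7,3)→(3,-7,8)
−g: translate: b→-1 (≡-7 mod 6), so (3,-7,8)→(3,-1,4)
−g: reduced (well bottom): (3,-1,4) with a≤c, −a<b≤a
flip sign back: reduced form of g is (-3,1,-4)
reduced forms (-3, 1, -4) vs (-3, 1, -4) ⇒ equivalent

yes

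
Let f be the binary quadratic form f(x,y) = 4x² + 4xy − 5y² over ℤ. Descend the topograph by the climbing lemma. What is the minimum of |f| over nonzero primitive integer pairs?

river: ρ → (-5,6,3)
river: ρ → (3,6,-5)
river: ρ → (-5,4,4)
river: ρ → (4,4,-5)
closes: descent 0, river 4
min |a| on river = 3

3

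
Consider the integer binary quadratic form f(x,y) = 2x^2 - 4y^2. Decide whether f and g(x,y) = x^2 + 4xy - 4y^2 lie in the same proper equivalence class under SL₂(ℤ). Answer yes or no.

D₁ = 32, D₂ = 32
river cycle of f (length 2): (2, 4, -2), (-2, 4, 2)
river cycle of g (length 2): (-4, 4, 1), (1, 4, -4)
cycles differ ⇒ inequivalent

no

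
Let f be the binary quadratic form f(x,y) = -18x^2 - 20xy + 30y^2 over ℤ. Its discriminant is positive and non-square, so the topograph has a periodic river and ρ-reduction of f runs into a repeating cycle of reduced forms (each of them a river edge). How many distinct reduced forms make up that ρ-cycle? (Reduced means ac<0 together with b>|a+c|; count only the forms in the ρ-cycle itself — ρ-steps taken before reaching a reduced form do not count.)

D = 2560, ⌊√D⌋ = 50
descent: ρ → (30,20,-18)  [lands on river]
river: ρ → (-18,16,32)
river: ρ → (32,48,-2)
river: ρ → (-2,48,32)
river: ρ → (32,16,-18)
river: ρ → (-18,20,30)
river: ρ → (30,40,-8)
river: ρ → (-8,40,30)
ρ-cycle length = 8 (tail of 1 descent step not counted)

8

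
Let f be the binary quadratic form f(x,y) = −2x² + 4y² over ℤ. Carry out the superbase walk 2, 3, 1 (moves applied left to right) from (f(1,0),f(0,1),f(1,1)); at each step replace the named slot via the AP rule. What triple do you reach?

start (-2,4,2) = (f(1,0),f(0,1),f(1,1))
replace slot 2: 2·((-2)+2) − 4 = -4 → (-2,-4,2)
replace slot 3: 2·((-2)+(-4)) − 2 = -14 → (-2,-4,-14)
replace slot 1: 2·((-4)+(-14)) − (-2) = -34 → (-34,-4,-14)

-34,-4,-14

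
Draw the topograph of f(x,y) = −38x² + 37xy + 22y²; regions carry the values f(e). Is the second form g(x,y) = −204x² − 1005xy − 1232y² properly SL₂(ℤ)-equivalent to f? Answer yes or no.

D₁ = 4713, D₂ = 4713
river cycle of f (length 64): (22, 51, -24), (-24, 45, 28), (28, 67, -2), (-2, 65, 61), (61, 57, -6), (-6, 63, 31), (31, 61, -8), (-8, 67, 7), (7, 59, -44), (-44, 29, 22), … (54 more)
river cycle of g (length 64): (-38, 37, 22), (22, 51, -24), (-24, 45, 28), (28, 67, -2), (-2, 65, 61), (61, 57, -6), (-6, 63, 31), (31, 61, -8), (-8, 67, 7), (7, 59, -44), … (54 more)
cycles coincide ⇒ equivalent

yes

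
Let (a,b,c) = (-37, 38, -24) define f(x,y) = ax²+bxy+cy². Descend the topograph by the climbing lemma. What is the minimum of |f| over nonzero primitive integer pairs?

translate: b→36 (≡-38 mod 74), so (37,-38,24)→(37,36,23)
flip: (37,36,23)→(23,-36,37)
translate: b→10 (≡-36 mod 46), so (23,-36,37)→(23,10,24)
reduced (well bottom): (23,10,24) with a≤c, −a<b≤a
well minimum |f| = |-23| = 23 (negative-definite)

23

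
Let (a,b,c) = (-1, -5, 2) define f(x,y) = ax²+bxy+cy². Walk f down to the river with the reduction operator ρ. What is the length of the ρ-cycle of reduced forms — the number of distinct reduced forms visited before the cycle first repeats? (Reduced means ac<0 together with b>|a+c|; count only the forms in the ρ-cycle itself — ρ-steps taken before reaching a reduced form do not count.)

D = 33, ⌊√D⌋ = 5
descent: ρ → (2,5,-1)  [lands on river]
river: ρ → (-1,5,2)
river: ρ → (2,3,-3)
river: ρ → (-3,3,2)
ρ-cycle length = 4 (tail of 1 descent step not counted)

4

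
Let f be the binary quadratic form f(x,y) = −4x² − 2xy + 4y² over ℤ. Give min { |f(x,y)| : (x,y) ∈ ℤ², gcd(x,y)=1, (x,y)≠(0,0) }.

descent: ρ → (4,2,-4)  [lands on river]
river: ρ → (-4,6,2)
river: ρ → (2,6,-4)
river: ρ → (-4,2,4)
river: ρ → (4,6,-2)
river: ρ → (-2,6,4)
closes: descent 1, river 6
min |a| on river = 2

2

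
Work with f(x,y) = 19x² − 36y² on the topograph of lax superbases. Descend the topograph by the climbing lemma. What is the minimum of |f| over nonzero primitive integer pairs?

descent: ρ → (-36,0,19)
descent: ρ → (19,38,-17)  [lands on river]
river: ρ → (-17,30,27)
river: ρ → (27,24,-20)
river: ρ → (-20,16,31)
river: ρ → (31,46,-5)
river: ρ → (-5,44,40)
river: ρ → (40,36,-9)
river: ρ → (-9,36,40)
river: ρ → (40,44,-5)
river: ρ → (-5,46,31)
river: ρ → (31,16,-20)
river: ρ → (-20,24,27)
river: ρ → (27,30,-17)
river: ρ → (-17,38,19)
closes: descent 2, river 14
min |a| on river = 5

5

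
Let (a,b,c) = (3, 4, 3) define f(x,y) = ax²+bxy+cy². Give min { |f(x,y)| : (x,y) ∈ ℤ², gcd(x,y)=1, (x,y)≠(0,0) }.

translate: b→-2 (≡4 mod 6), so (3,4,3)→(3,-2,2)
flip: (3,-2,2)→(2,2,3)
reduced (well bottom): (2,2,3) with a≤c, −a<b≤a
well minimum = a = 2

2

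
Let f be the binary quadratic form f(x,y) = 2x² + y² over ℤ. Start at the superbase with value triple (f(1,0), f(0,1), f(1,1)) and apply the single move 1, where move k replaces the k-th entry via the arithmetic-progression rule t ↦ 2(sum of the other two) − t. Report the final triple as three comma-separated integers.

start (2,1,3) = (f(1,0),f(0,1),f(1,1))
replace slot 1: 2·(1+3) − 2 = 6 → (6,1,3)

6,1,3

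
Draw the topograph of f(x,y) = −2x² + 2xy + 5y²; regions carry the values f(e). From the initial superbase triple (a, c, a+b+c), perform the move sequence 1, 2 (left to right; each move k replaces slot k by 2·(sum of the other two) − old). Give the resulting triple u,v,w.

start (-2,5,5) = (f(1,0),f(0,1),f(1,1))
replace slot 1: 2·(5+5) − (-2) = 22 → (22,5,5)
replace slot 2: 2·(22+5) − 5 = 49 → (22,49,5)

22,49,5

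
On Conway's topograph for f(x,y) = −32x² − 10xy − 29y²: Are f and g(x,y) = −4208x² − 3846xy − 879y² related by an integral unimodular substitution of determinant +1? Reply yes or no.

D₁ = -3612, D₂ = -3612
f is negative-definite; reduce −f:
−f: flip: (32,10,29)→(29,-10,32)
−f: reduced (well bottom): (29,-10,32) with a≤c, −a<b≤a
flip sign back: reduced form of f is (-29,10,-32)
g is negative-definite; reduce −g:
−g: flip: (4208,3846,879)→(879,-3846,4208)
−g: translate: b→-330 (≡-3846 mod 1758), so (879,-3846,4208)→(879,-330,32)
−g: flip: (879,-330,32)→(32,330,879)
−g: translate: b→10 (≡330 mod 64), so (32,330,879)→(32,10,29)
−g: flip: (32,10,29)→(29,-10,32)
−g: reduced (well bottom): (29,-10,32) with a≤c, −a<b≤a
flip sign back: reduced form of g is (-29,10,-32)
reduced forms (-29, 10, -32) vs (-29, 10, -32) ⇒ equivalent

yes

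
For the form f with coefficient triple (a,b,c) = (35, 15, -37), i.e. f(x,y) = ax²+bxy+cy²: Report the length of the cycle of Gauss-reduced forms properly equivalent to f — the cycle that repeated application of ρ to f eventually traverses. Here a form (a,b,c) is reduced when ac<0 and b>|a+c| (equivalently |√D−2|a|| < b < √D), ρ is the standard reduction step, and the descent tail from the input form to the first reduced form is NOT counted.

D = 5405, ⌊√D⌋ = 73
river: ρ → (-37,59,13)
river: ρ → (13,71,-7)
river: ρ → (-7,69,23)
river: ρ → (23,69,-7)
river: ρ → (-7,71,13)
river: ρ → (13,59,-37)
river: ρ → (-37,15,35)
river: ρ → (35,55,-17)
river: ρ → (-17,47,47)
river: ρ → (47,47,-17)
river: ρ → (-17,55,35)
river: ρ → (35,15,-37)
ρ-cycle length = 12 (tail of 0 descent steps not counted)

12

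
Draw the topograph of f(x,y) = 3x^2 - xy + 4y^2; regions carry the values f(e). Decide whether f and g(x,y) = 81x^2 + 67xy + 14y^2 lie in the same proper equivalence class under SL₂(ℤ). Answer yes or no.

D₁ = -47, D₂ = -47
f: reduced (well bottom): (3,-1,4) with a≤c, −a<b≤a
g: flip: (81,67,14)→(14,-67,81)
g: translate: b→-11 (≡-67 mod 28), so (14,-67,81)→(14,-11,3)
g: flip: (14,-11,3)→(3,11,14)
g: translate: b→-1 (≡11 mod 6), so (3,11,14)→(3,-1,4)
g: reduced (well bottom): (3,-1,4) with a≤c, −a<b≤a
reduced forms (3, -1, 4) vs (3, -1, 4) ⇒ equivalent

yes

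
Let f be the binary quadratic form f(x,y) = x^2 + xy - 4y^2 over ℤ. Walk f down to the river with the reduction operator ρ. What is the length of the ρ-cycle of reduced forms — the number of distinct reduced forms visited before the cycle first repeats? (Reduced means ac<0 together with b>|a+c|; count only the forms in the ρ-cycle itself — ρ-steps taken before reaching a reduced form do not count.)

D = 17, ⌊√D⌋ = 4
descent: ρ → (-4,-1,1)
descent: ρ → (1,3,-2)  [lands on river]
river: ρ → (-2,1,2)
river: ρ → (2,3,-1)
river: ρ → (-1,3,2)
river: ρ → (2,1,-2)
river: ρ → (-2,3,1)
ρ-cycle length = 6 (tail of 2 descent steps not counted)

6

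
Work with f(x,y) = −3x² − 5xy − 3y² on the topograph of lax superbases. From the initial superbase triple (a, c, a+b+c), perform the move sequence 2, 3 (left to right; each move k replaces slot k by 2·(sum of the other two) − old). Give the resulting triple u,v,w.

start (-3,-3,-11) = (f(1,0),f(0,1),f(1,1))
replace slot 2: 2·((-3)+(-11)) − (-3) = -25 → (-3,-25,-11)
replace slot 3: 2·((-3)+(-25)) − (-11) = -45 → (-3,-25,-45)

-3,-25,-45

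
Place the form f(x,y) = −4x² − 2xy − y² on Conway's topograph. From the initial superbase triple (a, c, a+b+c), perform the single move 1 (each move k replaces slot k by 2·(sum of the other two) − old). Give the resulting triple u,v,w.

start (-4,-1,-7) = (f(1,0),f(0,1),f(1,1))
replace slot 1: 2·((-1)+(-7)) − (-4) = -12 → (-12,-1,-7)

-12,-1,-7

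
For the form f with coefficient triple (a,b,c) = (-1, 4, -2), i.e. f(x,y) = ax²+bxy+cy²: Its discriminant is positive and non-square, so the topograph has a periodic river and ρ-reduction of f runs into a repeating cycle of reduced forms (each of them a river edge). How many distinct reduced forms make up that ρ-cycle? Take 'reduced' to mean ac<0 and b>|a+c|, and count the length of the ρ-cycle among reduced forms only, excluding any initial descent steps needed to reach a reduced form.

D = 8, ⌊√D⌋ = 2
descent: ρ → (-2,0,1)
descent: ρ → (1,2,-1)  [lands on river]
river: ρ → (-1,2,1)
ρ-cycle length = 2 (tail of 2 descent steps not counted)

2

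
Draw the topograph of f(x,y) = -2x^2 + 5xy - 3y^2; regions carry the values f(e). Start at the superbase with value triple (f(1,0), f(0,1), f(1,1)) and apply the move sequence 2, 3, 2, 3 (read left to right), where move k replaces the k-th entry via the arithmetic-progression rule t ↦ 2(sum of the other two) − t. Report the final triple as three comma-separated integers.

start (-2,-3,0) = (f(1,0),f(0,1),f(1,1))
replace slot 2: 2·((-2)+0) − (-3) = -1 → (-2,-1,0)
replace slot 3: 2·((-2)+(-1)) − 0 = -6 → (-2,-1,-6)
replace slot 2: 2·((-2)+(-6)) − (-1) = -15 → (-2,-15,-6)
replace slot 3: 2·((-2)+(-15)) − (-6) = -28 → (-2,-15,-28)

-2,-15,-28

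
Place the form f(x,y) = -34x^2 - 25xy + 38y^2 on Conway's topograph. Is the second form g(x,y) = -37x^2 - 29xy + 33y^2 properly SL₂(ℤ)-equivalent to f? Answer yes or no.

D₁ = 5793, D₂ = 5725
discriminants differ ⇒ not SL₂(ℤ)-equivalent

no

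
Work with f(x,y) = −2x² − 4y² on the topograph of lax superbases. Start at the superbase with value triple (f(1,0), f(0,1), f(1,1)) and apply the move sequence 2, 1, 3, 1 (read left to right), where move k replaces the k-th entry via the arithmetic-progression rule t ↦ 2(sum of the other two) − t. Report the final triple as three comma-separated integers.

start (-2,-4,-6) = (f(1,0),f(0,1),f(1,1))
replace slot 2: 2·((-2)+(-6)) − (-4) = -12 → (-2,-12,-6)
replace slot 1: 2·((-12)+(-6)) − (-2) = -34 → (-34,-12,-6)
replace slot 3: 2·((-34)+(-12)) − (-6) = -86 → (-34,-12,-86)
replace slot 1: 2·((-12)+(-86)) − (-34) = -162 → (-162,-12,-86)

-162,-12,-86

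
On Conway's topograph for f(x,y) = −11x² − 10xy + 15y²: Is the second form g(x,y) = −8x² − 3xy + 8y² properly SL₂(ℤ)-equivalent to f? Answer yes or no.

D₁ = 760, D₂ = 265
discriminants differ ⇒ not SL₂(ℤ)-equivalent

no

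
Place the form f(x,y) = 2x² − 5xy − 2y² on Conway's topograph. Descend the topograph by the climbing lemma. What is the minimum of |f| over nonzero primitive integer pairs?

descent: ρ → (-2,5,2)  [lands on river]
river: ρ → (2,3,-4)
river: ρ → (-4,5,1)
river: ρ → (1,5,-4)
river: ρ → (-4,3,2)
river: ρ → (2,5,-2)
river: ρ → (-2,3,4)
river: ρ → (4,5,-1)
river: ρ → (-1,5,4)
river: ρ → (4,3,-2)
closes: descent 1, river 10
min |a| on river = 1

1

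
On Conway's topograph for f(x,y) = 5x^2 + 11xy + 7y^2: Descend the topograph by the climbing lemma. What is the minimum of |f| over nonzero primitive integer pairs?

translate: b→1 (≡11 mod 10), so (5,11,7)→(5,1,1)
flip: (5,1,1)→(1,-1,5)
translate: b→1 (≡-1 mod 2), so (1,-1,5)→(1,1,5)
reduced (well bottom): (1,1,5) with a≤c, −a<b≤a
well minimum = a = 1

1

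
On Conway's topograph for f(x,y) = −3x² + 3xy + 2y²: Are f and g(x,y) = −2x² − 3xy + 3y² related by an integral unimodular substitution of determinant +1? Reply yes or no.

D₁ = 33, D₂ = 33
river cycle of f (length 4): (2, 5, -1), (-1, 5, 2), (2, 3, -3), (-3, 3, 2)
river cycle of g (length 4): (3, 3, -2), (-2, 5, 1), (1, 5, -2), (-2, 3, 3)
cycles differ ⇒ inequivalent

no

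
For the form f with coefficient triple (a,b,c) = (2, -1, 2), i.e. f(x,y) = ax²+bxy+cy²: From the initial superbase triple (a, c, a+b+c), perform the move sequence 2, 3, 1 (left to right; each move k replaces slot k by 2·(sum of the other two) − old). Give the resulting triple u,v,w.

start (2,2,3) = (f(1,0),f(0,1),f(1,1))
replace slot 2: 2·(2+3) − 2 = 8 → (2,8,3)
replace slot 3: 2·(2+8) − 3 = 17 → (2,8,17)
replace slot 1: 2·(8+17) − 2 = 48 → (48,8,17)

48,8,17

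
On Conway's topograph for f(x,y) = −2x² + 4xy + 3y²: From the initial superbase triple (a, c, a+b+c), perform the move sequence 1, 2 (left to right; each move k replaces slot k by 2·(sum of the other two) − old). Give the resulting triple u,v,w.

start (-2,3,5) = (f(1,0),f(0,1),f(1,1))
replace slot 1: 2·(3+5) − (-2) = 18 → (18,3,5)
replace slot 2: 2·(18+5) − 3 = 43 → (18,43,5)

18,43,5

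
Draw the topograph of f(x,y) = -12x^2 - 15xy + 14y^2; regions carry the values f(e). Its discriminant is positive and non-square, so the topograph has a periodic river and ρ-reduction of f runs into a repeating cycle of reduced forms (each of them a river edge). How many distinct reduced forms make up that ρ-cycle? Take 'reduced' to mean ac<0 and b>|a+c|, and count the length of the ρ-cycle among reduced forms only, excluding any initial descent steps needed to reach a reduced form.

D = 897, ⌊√D⌋ = 29
descent: ρ → (14,15,-12)  [lands on river]
river: ρ → (-12,9,17)
river: ρ → (17,25,-4)
river: ρ → (-4,23,23)
river: ρ → (23,23,-4)
river: ρ → (-4,25,17)
river: ρ → (17,9,-12)
river: ρ → (-12,15,14)
river: ρ → (14,13,-13)
river: ρ → (-13,13,14)
ρ-cycle length = 10 (tail of 1 descent step not counted)

10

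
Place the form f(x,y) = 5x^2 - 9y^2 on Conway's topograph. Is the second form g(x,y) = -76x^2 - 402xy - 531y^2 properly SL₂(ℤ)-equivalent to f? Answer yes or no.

D₁ = 180, D₂ = 180
river cycle of f (length 6): (5, 10, -4), (-4, 6, 9), (9, 12, -1), (-1, 12, 9), (9, 6, -4), (-4, 10, 5)
river cycle of g (length 6): (5, 10, -4), (-4, 6, 9), (9, 12, -1), (-1, 12, 9), (9, 6, -4), (-4, 10, 5)
cycles coincide ⇒ equivalent

yes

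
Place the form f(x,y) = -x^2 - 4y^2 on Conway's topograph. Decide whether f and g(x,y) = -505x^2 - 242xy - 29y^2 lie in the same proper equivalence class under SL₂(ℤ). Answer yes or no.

D₁ = -16, D₂ = -16
f is negative-definite; reduce −f:
−f: reduced (well bottom): (1,0,4) with a≤c, −a<b≤a
flip sign back: reduced form of f is (-1,0,-4)
g is negative-definite; reduce −g:
−g: flip: (505,242,29)→(29,-242,505)
−g: translate: b→-10 (≡-242 mod 58), so (29,-242,505)→(29,-10,1)
−g: flip: (29,-10,1)→(1,10,29)
−g: translate: b→0 (≡10 mod 2), so (1,10,29)→(1,0,4)
−g: reduced (well bottom): (1,0,4) with a≤c, −a<b≤a
flip sign back: reduced form of g is (-1,0,-4)
reduced forms (-1, 0, -4) vs (-1, 0, -4) ⇒ equivalent

yes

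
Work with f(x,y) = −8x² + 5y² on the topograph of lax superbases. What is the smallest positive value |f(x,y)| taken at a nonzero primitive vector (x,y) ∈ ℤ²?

descent: ρ → (5,10,-3)  [lands on river]
river: ρ → (-3,8,8)
river: ρ → (8,8,-3)
river: ρ → (-3,10,5)
closes: descent 1, river 4
min |a| on river = 3

3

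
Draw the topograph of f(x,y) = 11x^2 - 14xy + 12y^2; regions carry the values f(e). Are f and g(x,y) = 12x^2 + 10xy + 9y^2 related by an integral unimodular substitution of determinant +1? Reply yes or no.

D₁ = -332, D₂ = -332
f: translate: b→8 (≡-14 mod 22), so (11,-14,12)→(11,8,9)
f: flip: (11,8,9)→(9,-8,11)
f: reduced (well bottom): (9,-8,11) with a≤c, −a<b≤a
g: flip: (12,10,9)→(9,-10,12)
g: translate: b→8 (≡-10 mod 18), so (9,-10,12)→(9,8,11)
g: reduced (well bottom): (9,8,11) with a≤c, −a<b≤a
reduced forms (9, -8, 11) vs (9, 8, 11) ⇒ inequivalent

no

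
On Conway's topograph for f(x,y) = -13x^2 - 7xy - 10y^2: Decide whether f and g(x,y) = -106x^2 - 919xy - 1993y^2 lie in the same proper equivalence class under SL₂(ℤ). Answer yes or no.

D₁ = -471, D₂ = -471
f is negative-definite; reduce −f:
−f: flip: (13,7,10)→(10,-7,13)
−f: reduced (well bottom): (10,-7,13) with a≤c, −a<b≤a
flip sign back: reduced form of f is (-10,7,-13)
g is negative-definite; reduce −g:
−g: translate: b→71 (≡919 mod 212), so (106,919,1993)→(106,71,13)
−g: flip: (106,71,13)→(13,-71,106)
−g: translate: b→7 (≡-71 mod 26), so (13,-71,106)→(13,7,10)
−g: flip: (13,7,10)→(10,-7,13)
−g: reduced (well bottom): (10,-7,13) with a≤c, −a<b≤a
flip sign back: reduced form of g is (-10,7,-13)
reduced forms (-10, 7, -13) vs (-10, 7, -13) ⇒ equivalent

yes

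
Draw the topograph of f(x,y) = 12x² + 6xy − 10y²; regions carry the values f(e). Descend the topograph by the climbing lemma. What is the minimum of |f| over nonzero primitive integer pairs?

river: ρ → (-10,14,8)
river: ρ → (8,18,-6)
river: ρ → (-6,18,8)
river: ρ → (8,14,-10)
river: ρ → (-10,6,12)
river: ρ → (12,18,-4)
river: ρ → (-4,22,2)
river: ρ → (2,22,-4)
river: ρ → (-4,18,12)
river: ρ → (12,6,-10)
closes: descent 0, river 10
min |a| on river = 2

2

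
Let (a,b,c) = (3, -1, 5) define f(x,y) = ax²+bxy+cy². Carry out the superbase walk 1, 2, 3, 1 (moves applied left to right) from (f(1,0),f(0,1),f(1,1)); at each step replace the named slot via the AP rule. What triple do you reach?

start (3,5,7) = (f(1,0),f(0,1),f(1,1))
replace slot 1: 2·(5+7) − 3 = 21 → (21,5,7)
replace slot 2: 2·(21+7) − 5 = 51 → (21,51,7)
replace slot 3: 2·(21+51) − 7 = 137 → (21,51,137)
replace slot 1: 2·(51+137) − 21 = 355 → (355,51,137)

355,51,137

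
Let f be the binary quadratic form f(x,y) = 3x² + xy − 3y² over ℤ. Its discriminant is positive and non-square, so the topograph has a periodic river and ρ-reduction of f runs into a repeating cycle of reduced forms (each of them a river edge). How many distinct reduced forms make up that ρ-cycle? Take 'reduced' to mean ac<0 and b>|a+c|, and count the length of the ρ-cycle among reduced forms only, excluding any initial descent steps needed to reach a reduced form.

D = 37, ⌊√D⌋ = 6
river: ρ → (-3,5,1)
river: ρ → (1,5,-3)
river: ρ → (-3,1,3)
river: ρ → (3,5,-1)
river: ρ → (-1,5,3)
river: ρ → (3,1,-3)
ρ-cycle length = 6 (tail of 0 descent steps not counted)

6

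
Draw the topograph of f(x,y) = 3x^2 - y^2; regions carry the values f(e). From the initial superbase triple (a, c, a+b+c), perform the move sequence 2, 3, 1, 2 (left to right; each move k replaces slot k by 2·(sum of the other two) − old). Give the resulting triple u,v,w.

start (3,-1,2) = (f(1,0),f(0,1),f(1,1))
replace slot 2: 2·(3+2) − (-1) = 11 → (3,11,2)
replace slot 3: 2·(3+11) − 2 = 26 → (3,11,26)
replace slot 1: 2·(11+26) − 3 = 71 → (71,11,26)
replace slot 2: 2·(71+26) − 11 = 183 → (71,183,26)

71,183,26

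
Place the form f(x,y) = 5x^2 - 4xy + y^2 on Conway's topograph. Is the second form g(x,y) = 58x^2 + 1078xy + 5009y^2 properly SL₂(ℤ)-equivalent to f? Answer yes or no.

D₁ = -4, D₂ = -4
f: flip: (5,-4,1)→(1,4,5)
f: translate: b→0 (≡4 mod 2), so (1,4,5)→(1,0,1)
f: reduced (well bottom): (1,0,1) with a≤c, −a<b≤a
g: translate: b→34 (≡1078 mod 116), so (58,1078,5009)→(58,34,5)
g: flip: (58,34,5)→(5,-34,58)
g: translate: b→-4 (≡-34 mod 10), so (5,-34,58)→(5,-4,1)
g: flip: (5,-4,1)→(1,4,5)
g: translate: b→0 (≡4 mod 2), so (1,4,5)→(1,0,1)
g: reduced (well bottom): (1,0,1) with a≤c, −a<b≤a
reduced forms (1, 0, 1) vs (1, 0, 1) ⇒ equivalent

yes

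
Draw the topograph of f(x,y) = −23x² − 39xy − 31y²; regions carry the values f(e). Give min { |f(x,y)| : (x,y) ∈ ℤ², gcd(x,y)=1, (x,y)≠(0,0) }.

translate: b→-7 (≡39 mod 46), so (23,39,31)→(23,-7,15)
flip: (23,-7,15)→(15,7,23)
reduced (well bottom): (15,7,23) with a≤c, −a<b≤a
well minimum |f| = |-15| = 15 (negative-definite)

15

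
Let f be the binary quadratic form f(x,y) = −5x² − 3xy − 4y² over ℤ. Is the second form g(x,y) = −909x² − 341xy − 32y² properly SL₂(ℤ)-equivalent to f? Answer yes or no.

D₁ = -71, D₂ = -71
f is negative-definite; reduce −f:
−f: flip: (5,3,4)→(4,-3,5)
−f: reduced (well bottom): (4,-3,5) with a≤c, −a<b≤a
flip sign back: reduced form of f is (-4,3,-5)
g is negative-definite; reduce −g:
−g: flip: (909,341,32)→(32,-341,909)
−g: translate: b→-21 (≡-341 mod 64), so (32,-341,909)→(32,-21,4)
−g: flip: (32,-21,4)→(4,21,32)
−g: translate: b→-3 (≡21 mod 8), so (4,21,32)→(4,-3,5)
−g: reduced (well bottom): (4,-3,5) with a≤c, −a<b≤a
flip sign back: reduced form of g is (-4,3,-5)
reduced forms (-4, 3, -5) vs (-4, 3, -5) ⇒ equivalent

yes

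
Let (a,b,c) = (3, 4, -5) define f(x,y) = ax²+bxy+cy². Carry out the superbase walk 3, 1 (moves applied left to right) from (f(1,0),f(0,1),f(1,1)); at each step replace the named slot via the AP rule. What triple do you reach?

start (3,-5,2) = (f(1,0),f(0,1),f(1,1))
replace slot 3: 2·(3+(-5)) − 2 = -6 → (3,-5,-6)
replace slot 1: 2·((-5)+(-6)) − 3 = -25 → (-25,-5,-6)

-25,-5,-6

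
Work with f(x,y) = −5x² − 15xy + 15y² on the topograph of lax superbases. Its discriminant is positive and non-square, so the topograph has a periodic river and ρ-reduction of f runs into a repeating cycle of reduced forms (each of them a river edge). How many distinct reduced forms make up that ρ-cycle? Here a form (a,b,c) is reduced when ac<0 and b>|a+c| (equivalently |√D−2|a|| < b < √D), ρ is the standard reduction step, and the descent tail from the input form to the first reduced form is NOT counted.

D = 525, ⌊√D⌋ = 22
descent: ρ → (15,15,-5)  [lands on river]
river: ρ → (-5,15,15)
ρ-cycle length = 2 (tail of 1 descent step not counted)

2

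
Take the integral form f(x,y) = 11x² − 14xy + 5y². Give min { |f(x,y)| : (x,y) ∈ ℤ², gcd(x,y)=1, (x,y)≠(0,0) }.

translate: b→8 (≡-14 mod 22), so (11,-14,5)→(11,8,2)
flip: (11,8,2)→(2,-8,11)
translate: b→0 (≡-8 mod 4), so (2,-8,11)→(2,0,3)
reduced (well bottom): (2,0,3) with a≤c, −a<b≤a
well minimum = a = 2

2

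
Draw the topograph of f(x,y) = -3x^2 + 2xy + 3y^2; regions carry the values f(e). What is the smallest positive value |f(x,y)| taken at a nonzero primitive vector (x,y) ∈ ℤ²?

river: ρ → (3,4,-2)
river: ρ → (-2,4,3)
river: ρ → (3,2,-3)
river: ρ → (-3,4,2)
river: ρ → (2,4,-3)
river: ρ → (-3,2,3)
closes: descent 0, river 6
min |a| on river = 2

2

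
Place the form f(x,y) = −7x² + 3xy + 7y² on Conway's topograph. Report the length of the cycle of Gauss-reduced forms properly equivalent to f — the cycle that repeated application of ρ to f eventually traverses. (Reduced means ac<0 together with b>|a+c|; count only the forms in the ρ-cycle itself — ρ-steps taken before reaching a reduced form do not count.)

D = 205, ⌊√D⌋ = 14
river: ρ → (7,11,-3)
river: ρ → (-3,13,3)
river: ρ → (3,11,-7)
river: ρ → (-7,3,7)
ρ-cycle length = 4 (tail of 0 descent steps not counted)

4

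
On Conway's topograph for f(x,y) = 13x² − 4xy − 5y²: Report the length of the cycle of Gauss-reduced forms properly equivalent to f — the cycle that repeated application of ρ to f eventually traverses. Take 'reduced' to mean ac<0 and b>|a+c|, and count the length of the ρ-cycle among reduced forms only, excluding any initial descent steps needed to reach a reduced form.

D = 276, ⌊√D⌋ = 16
descent: ρ → (-5,14,4)  [lands on river]
river: ρ → (4,10,-11)
river: ρ → (-11,12,3)
river: ρ → (3,12,-11)
river: ρ → (-11,10,4)
river: ρ → (4,14,-5)
river: ρ → (-5,16,1)
river: ρ → (1,16,-5)
ρ-cycle length = 8 (tail of 1 descent step not counted)

8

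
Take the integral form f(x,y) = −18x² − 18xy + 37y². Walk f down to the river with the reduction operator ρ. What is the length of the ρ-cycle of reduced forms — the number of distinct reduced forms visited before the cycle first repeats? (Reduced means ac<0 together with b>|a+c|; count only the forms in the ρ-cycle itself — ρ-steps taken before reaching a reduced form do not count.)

D = 2988, ⌊√D⌋ = 54
descent: ρ → (37,18,-18)
descent: ρ → (-18,54,1)  [lands on river]
river: ρ → (1,54,-18)
ρ-cycle length = 2 (tail of 2 descent steps not counted)

2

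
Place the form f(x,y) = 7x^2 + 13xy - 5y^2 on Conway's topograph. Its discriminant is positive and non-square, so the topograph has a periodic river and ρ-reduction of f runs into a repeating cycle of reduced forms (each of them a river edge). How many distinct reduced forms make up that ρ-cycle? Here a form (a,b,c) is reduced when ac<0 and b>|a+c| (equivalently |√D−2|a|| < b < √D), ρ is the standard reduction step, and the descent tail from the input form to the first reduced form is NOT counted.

D = 309, ⌊√D⌋ = 17
river: ρ → (-5,17,1)
river: ρ → (1,17,-5)
river: ρ → (-5,13,7)
river: ρ → (7,15,-3)
river: ρ → (-3,15,7)
river: ρ → (7,13,-5)
ρ-cycle length = 6 (tail of 0 descent steps not counted)

6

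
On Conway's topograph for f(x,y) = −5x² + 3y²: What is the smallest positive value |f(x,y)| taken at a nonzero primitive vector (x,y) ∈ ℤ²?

descent: ρ → (3,6,-2)  [lands on river]
river: ρ → (-2,6,3)
closes: descent 1, river 2
min |a| on river = 2

2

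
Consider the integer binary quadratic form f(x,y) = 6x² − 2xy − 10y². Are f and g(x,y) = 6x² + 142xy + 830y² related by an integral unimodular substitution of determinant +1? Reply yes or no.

D₁ = 244, D₂ = 244
river cycle of f (length 6): (6, 10, -6), (-6, 14, 2), (2, 14, -6), (-6, 10, 6), (6, 14, -2), (-2, 14, 6)
river cycle of g (length 6): (6, 10, -6), (-6, 14, 2), (2, 14, -6), (-6, 10, 6), (6, 14, -2), (-2, 14, 6)
cycles coincide ⇒ equivalent

yes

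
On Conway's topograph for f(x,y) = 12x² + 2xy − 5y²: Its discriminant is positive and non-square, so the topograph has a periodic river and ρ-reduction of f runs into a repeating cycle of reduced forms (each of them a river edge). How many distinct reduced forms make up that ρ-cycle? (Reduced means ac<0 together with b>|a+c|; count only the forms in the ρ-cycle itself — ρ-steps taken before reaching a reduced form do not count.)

D = 244, ⌊√D⌋ = 15
descent: ρ → (-5,8,9)  [lands on river]
river: ρ → (9,10,-4)
river: ρ → (-4,14,3)
river: ρ → (3,10,-12)
river: ρ → (-12,14,1)
river: ρ → (1,14,-12)
river: ρ → (-12,10,3)
river: ρ → (3,14,-4)
river: ρ → (-4,10,9)
river: ρ → (9,8,-5)
river: ρ → (-5,12,5)
river: ρ → (5,8,-9)
river: ρ → (-9,10,4)
river: ρ → (4,14,-3)
river: ρ → (-3,10,12)
river: ρ → (12,14,-1)
river: ρ → (-1,14,12)
river: ρ → (12,10,-3)
river: ρ → (-3,14,4)
river: ρ → (4,10,-9)
river: ρ → (-9,8,5)
river: ρ → (5,12,-5)
ρ-cycle length = 22 (tail of 1 descent step not counted)

22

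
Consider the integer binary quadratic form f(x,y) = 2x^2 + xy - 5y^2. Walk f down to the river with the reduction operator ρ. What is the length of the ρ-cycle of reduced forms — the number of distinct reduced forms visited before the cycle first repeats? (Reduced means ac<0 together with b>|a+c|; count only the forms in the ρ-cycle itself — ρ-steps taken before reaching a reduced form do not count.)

D = 41, ⌊√D⌋ = 6
descent: ρ → (-5,-1,2)
descent: ρ → (2,5,-2)  [lands on river]
river: ρ → (-2,3,4)
river: ρ → (4,5,-1)
river: ρ → (-1,5,4)
river: ρ → (4,3,-2)
river: ρ → (-2,5,2)
river: ρ → (2,3,-4)
river: ρ → (-4,5,1)
river: ρ → (1,5,-4)
river: ρ → (-4,3,2)
ρ-cycle length = 10 (tail of 2 descent steps not counted)

10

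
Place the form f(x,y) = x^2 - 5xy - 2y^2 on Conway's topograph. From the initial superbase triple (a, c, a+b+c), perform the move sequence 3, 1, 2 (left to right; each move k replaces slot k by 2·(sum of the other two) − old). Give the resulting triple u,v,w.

start (1,-2,-6) = (f(1,0),f(0,1),f(1,1))
replace slot 3: 2·(1+(-2)) − (-6) = 4 → (1,-2,4)
replace slot 1: 2·((-2)+4) − 1 = 3 → (3,-2,4)
replace slot 2: 2·(3+4) − (-2) = 16 → (3,16,4)

3,16,4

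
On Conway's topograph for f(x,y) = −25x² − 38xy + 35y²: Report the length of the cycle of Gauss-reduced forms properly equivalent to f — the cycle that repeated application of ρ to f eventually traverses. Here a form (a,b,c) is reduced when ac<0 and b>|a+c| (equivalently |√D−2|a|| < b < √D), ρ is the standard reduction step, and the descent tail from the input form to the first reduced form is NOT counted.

D = 4944, ⌊√D⌋ = 70
descent: ρ → (35,38,-25)  [lands on river]
river: ρ → (-25,62,11)
river: ρ → (11,70,-1)
river: ρ → (-1,70,11)
river: ρ → (11,62,-25)
river: ρ → (-25,38,35)
river: ρ → (35,32,-28)
river: ρ → (-28,24,39)
river: ρ → (39,54,-13)
river: ρ → (-13,50,47)
river: ρ → (47,44,-16)
river: ρ → (-16,52,35)
river: ρ → (35,18,-33)
river: ρ → (-33,48,20)
river: ρ → (20,32,-49)
river: ρ → (-49,66,3)
river: ρ → (3,66,-49)
river: ρ → (-49,32,20)
river: ρ → (20,48,-33)
river: ρ → (-33,18,35)
river: ρ → (35,52,-16)
river: ρ → (-16,44,47)
river: ρ → (47,50,-13)
river: ρ → (-13,54,39)
river: ρ → (39,24,-28)
river: ρ → (-28,32,35)
ρ-cycle length = 26 (tail of 1 descent step not counted)

26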